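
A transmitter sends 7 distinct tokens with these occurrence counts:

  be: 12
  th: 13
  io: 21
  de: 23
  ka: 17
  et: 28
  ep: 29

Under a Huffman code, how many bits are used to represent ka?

3

Build the tree from the bottom:
be(12) + th(13) → 25
ka(17) + io(21) → 38
de(23) + 25 → 48
et(28) + ep(29) → 57
38 + 48 → 86
57 + 86 → 143
ka's leaf is at depth 3, giving a 3-bit codeword.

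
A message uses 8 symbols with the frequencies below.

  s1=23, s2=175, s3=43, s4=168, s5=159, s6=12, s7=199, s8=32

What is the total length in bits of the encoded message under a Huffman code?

2103

Greedily combine the two least-frequent nodes:
combine s6(12), s1(23) → 35
combine s8(32), 35 → 67
combine s3(43), 67 → 110
combine 110, s5(159) → 269
combine s4(168), s2(175) → 343
combine s7(199), 269 → 468
combine 343, 468 → 811
The encoded length is the sum of every internal node's weight: 35 + 67 + 110 + 269 + 343 + 468 + 811 = 2103 bits.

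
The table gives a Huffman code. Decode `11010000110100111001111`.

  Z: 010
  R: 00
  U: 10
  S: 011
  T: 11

TZRSZSUST

Read left to right; each codeword is recognised as soon as it completes (prefix code):
  11→T | 010→Z | 00→R | 011→S | 010→Z | 011→S | 10→U | 011→S | 11→T
Decoded message: TZRSZSUST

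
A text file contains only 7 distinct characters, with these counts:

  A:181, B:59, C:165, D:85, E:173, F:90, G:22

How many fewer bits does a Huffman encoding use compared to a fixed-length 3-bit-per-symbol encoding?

Fixed-length: 3 bits × 775 symbols = 2325 bits.
Huffman merges:
merge G(22) and B(59): 81
merge 81 and D(85): 166
merge F(90) and C(165): 255
merge 166 and E(173): 339
merge A(181) and 255: 436
merge 339 and 436: 775
Huffman total = 81 + 166 + 255 + 339 + 436 + 775 = 2052 bits.
Saving = 2325 − 2052 = 273 bits.

273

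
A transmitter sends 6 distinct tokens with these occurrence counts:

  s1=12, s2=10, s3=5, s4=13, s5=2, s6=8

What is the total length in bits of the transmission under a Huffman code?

Greedily combine the two least-frequent nodes:
merge s5(2) and s3(5): 7
merge 7 and s6(8): 15
merge s2(10) and s1(12): 22
merge s4(13) and 15: 28
merge 22 and 28: 50
Total encoded bits = sum of merged weights = 7 + 15 + 22 + 28 + 50 = 122.

122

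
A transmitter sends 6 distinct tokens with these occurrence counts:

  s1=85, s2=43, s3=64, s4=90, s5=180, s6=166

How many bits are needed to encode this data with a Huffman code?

1538

Merge the two smallest weights repeatedly:
s2(43) + s3(64) → 107
s1(85) + s4(90) → 175
107 + s6(166) → 273
175 + s5(180) → 355
273 + 355 → 628
The encoded length is the sum of every internal node's weight: 107 + 175 + 273 + 355 + 628 = 1538 bits.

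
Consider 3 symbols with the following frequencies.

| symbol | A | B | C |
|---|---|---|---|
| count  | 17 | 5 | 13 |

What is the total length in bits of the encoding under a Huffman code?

53

Greedily combine the two least-frequent nodes:
B(5) + C(13) → 18
A(17) + 18 → 35
Total encoded bits = sum of merged weights = 18 + 35 = 53.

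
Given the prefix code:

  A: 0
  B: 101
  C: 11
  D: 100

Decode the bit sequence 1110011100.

Read left to right; each codeword is recognised as soon as it completes (prefix code):
  11→C | 100→D | 11→C | 100→D
Decoded message: CDCD

CDCD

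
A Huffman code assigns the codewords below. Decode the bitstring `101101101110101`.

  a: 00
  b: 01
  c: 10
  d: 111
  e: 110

ceedbb

Read left to right; each codeword is recognised as soon as it completes (prefix code):
  10→c | 110→e | 110→e | 111→d | 01→b | 01→b
Decoded message: ceedbb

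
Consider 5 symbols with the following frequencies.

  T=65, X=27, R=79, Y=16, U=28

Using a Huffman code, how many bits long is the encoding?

Build the Huffman tree bottom-up:
merge Y(16) and X(27): 43
merge U(28) and 43: 71
merge T(65) and 71: 136
merge R(79) and 136: 215
Each symbol's bit-cost is frequency × depth; summing gives 465 bits (equivalently 43 + 71 + 136 + 215).

465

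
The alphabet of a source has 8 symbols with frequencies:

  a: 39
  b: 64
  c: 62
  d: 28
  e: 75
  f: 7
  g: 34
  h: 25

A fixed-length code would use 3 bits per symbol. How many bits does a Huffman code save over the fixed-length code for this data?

47

Fixed-length: 3 bits × 334 symbols = 1002 bits.
Huffman merges:
combine f(7), h(25) → 32
combine d(28), 32 → 60
combine g(34), a(39) → 73
combine 60, c(62) → 122
combine b(64), 73 → 137
combine e(75), 122 → 197
combine 137, 197 → 334
Huffman total = 32 + 60 + 73 + 122 + 137 + 197 + 334 = 955 bits.
Saving = 1002 − 955 = 47 bits.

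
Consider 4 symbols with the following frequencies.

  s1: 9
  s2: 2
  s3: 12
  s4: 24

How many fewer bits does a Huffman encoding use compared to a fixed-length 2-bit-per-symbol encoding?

Fixed-length: 2 bits × 47 symbols = 94 bits.
Huffman merges:
combine s2(2), s1(9) → 11
combine 11, s3(12) → 23
combine 23, s4(24) → 47
Huffman total = 11 + 23 + 47 = 81 bits.
Saving = 94 − 81 = 13 bits.

13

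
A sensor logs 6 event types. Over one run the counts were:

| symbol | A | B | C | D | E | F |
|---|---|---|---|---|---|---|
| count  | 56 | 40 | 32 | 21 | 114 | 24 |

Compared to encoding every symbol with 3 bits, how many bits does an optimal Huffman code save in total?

183

Fixed-length: 3 bits × 287 symbols = 861 bits.
Huffman merges:
combine D(21), F(24) → 45
combine C(32), B(40) → 72
combine 45, A(56) → 101
combine 72, 101 → 173
combine E(114), 173 → 287
Huffman total = 45 + 72 + 101 + 173 + 287 = 678 bits.
Saving = 861 − 678 = 183 bits.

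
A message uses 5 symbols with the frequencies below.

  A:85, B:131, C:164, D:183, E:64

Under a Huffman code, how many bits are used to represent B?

Huffman merges, smallest pair first:
combine E(64), A(85) → 149
combine B(131), 149 → 280
combine C(164), D(183) → 347
combine 280, 347 → 627
The subtree containing B is merged 2 times, so code length = 2.

2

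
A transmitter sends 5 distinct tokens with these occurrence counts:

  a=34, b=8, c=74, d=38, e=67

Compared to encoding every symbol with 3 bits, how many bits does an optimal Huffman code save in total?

179

Fixed-length: 3 bits × 221 symbols = 663 bits.
Huffman merges:
b(8) + a(34) → 42
d(38) + 42 → 80
e(67) + c(74) → 141
80 + 141 → 221
Huffman total = 42 + 80 + 141 + 221 = 484 bits.
Saving = 663 − 484 = 179 bits.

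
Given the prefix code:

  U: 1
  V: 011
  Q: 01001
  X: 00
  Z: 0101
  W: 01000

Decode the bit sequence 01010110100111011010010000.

Read left to right; each codeword is recognised as soon as it completes (prefix code):
  0101→Z | 011→V | 01001→Q | 1→U | 1→U | 011→V | 01001→Q | 00→X | 00→X
Decoded message: ZVQUUVQXX

ZVQUUVQXX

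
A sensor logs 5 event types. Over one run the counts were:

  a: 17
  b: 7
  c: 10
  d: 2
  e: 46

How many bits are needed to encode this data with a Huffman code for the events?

146

Greedily combine the two least-frequent nodes:
merge d(2) and b(7): 9
merge 9 and c(10): 19
merge a(17) and 19: 36
merge 36 and e(46): 82
Total encoded bits = sum of merged weights = 9 + 19 + 36 + 82 = 146.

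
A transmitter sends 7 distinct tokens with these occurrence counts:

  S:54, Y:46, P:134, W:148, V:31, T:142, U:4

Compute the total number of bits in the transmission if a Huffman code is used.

1369

Merge the two smallest weights repeatedly:
combine U(4), V(31) → 35
combine 35, Y(46) → 81
combine S(54), 81 → 135
combine P(134), 135 → 269
combine T(142), W(148) → 290
combine 269, 290 → 559
Each symbol's bit-cost is frequency × depth; summing gives 1369 bits (equivalently 35 + 81 + 135 + 269 + 290 + 559).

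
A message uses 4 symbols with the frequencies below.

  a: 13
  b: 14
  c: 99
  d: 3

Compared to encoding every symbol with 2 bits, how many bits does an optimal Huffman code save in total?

83

Fixed-length: 2 bits × 129 symbols = 258 bits.
Huffman merges:
d(3) + a(13) → 16
b(14) + 16 → 30
30 + c(99) → 129
Huffman total = 16 + 30 + 129 = 175 bits.
Saving = 258 − 175 = 83 bits.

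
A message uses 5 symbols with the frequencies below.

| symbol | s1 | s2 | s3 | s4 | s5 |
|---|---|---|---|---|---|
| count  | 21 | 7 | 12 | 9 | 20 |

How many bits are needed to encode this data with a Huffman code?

Build the Huffman tree bottom-up:
combine s2(7), s4(9) → 16
combine s3(12), 16 → 28
combine s5(20), s1(21) → 41
combine 28, 41 → 69
Each symbol's bit-cost is frequency × depth; summing gives 154 bits (equivalently 16 + 28 + 41 + 69).

154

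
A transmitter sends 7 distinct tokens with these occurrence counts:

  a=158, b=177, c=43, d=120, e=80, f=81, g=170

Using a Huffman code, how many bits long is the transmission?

2263

Greedily combine the two least-frequent nodes:
c(43) + e(80) → 123
f(81) + d(120) → 201
123 + a(158) → 281
g(170) + b(177) → 347
201 + 281 → 482
347 + 482 → 829
Total encoded bits = sum of merged weights = 123 + 201 + 281 + 347 + 482 + 829 = 2263.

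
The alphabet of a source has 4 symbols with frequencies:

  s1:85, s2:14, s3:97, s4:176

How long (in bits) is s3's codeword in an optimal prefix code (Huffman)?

2

Build the tree from the bottom:
merge s2(14) and s1(85): 99
merge s3(97) and 99: 196
merge s4(176) and 196: 372
s3's leaf is at depth 2, giving a 2-bit codeword.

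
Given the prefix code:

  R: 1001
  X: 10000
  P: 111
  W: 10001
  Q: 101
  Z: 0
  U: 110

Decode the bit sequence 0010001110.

Read left to right; each codeword is recognised as soon as it completes (prefix code):
  0→Z | 0→Z | 10001→W | 110→U
Decoded message: ZZWU

ZZWU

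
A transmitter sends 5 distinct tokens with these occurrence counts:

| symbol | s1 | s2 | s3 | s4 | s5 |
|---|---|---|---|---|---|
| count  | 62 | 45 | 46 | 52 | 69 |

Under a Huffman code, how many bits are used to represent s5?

Huffman merges, smallest pair first:
s2(45) + s3(46) → 91
s4(52) + s1(62) → 114
s5(69) + 91 → 160
114 + 160 → 274
s5's leaf is at depth 2, giving a 2-bit codeword.

2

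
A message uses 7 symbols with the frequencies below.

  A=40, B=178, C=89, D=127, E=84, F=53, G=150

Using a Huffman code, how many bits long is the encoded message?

Greedily combine the two least-frequent nodes:
A(40) + F(53) → 93
E(84) + C(89) → 173
93 + D(127) → 220
G(150) + 173 → 323
B(178) + 220 → 398
323 + 398 → 721
Each symbol's bit-cost is frequency × depth; summing gives 1928 bits (equivalently 93 + 173 + 220 + 323 + 398 + 721).

1928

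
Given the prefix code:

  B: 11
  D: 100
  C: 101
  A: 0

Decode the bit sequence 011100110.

ABDBA

Read left to right; each codeword is recognised as soon as it completes (prefix code):
  0→A | 11→B | 100→D | 11→B | 0→A
Decoded message: ABDBA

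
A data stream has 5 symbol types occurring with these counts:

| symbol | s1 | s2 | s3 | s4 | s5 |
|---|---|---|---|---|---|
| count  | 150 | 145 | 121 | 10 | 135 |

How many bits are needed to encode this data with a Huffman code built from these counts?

Greedily combine the two least-frequent nodes:
combine s4(10), s3(121) → 131
combine 131, s5(135) → 266
combine s2(145), s1(150) → 295
combine 266, 295 → 561
Each symbol's bit-cost is frequency × depth; summing gives 1253 bits (equivalently 131 + 266 + 295 + 561).

1253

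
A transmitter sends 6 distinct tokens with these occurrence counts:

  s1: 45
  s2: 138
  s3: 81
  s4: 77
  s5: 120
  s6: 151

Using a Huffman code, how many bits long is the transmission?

Build the Huffman tree bottom-up:
combine s1(45), s4(77) → 122
combine s3(81), s5(120) → 201
combine 122, s2(138) → 260
combine s6(151), 201 → 352
combine 260, 352 → 612
Each symbol's bit-cost is frequency × depth; summing gives 1547 bits (equivalently 122 + 201 + 260 + 352 + 612).

1547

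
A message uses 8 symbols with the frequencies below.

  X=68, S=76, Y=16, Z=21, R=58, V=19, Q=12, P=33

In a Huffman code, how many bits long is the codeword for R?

3

Repeatedly merge the two smallest:
Q(12) + Y(16) → 28
V(19) + Z(21) → 40
28 + P(33) → 61
40 + R(58) → 98
61 + X(68) → 129
S(76) + 98 → 174
129 + 174 → 303
R sits 3 levels below the root, so its codeword is 3 bits.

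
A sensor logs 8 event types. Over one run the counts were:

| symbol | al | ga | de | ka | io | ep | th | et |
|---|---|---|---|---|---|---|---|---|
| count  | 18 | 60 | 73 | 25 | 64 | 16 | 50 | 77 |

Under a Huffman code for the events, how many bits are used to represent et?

Repeatedly merge the two smallest:
ep(16) + al(18) → 34
ka(25) + 34 → 59
th(50) + 59 → 109
ga(60) + io(64) → 124
de(73) + et(77) → 150
109 + 124 → 233
150 + 233 → 383
et's leaf is at depth 2, giving a 2-bit codeword.

2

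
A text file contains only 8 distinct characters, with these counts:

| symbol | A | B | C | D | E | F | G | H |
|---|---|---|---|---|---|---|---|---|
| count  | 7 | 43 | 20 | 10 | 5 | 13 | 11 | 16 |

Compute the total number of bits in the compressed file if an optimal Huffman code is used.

344

Build the Huffman tree bottom-up:
E(5) + A(7) → 12
D(10) + G(11) → 21
12 + F(13) → 25
H(16) + C(20) → 36
21 + 25 → 46
36 + B(43) → 79
46 + 79 → 125
Total encoded bits = sum of merged weights = 12 + 21 + 25 + 36 + 46 + 79 + 125 = 344.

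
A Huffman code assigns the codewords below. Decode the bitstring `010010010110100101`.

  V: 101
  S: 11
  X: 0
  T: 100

Read left to right; each codeword is recognised as soon as it completes (prefix code):
  0→X | 100→T | 100→T | 101→V | 101→V | 0→X | 0→X | 101→V
Decoded message: XTTVVXXV

XTTVVXXV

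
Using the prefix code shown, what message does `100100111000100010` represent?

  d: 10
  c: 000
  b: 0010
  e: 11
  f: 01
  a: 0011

Read left to right; each codeword is recognised as soon as it completes (prefix code):
  10→d | 01→f | 0011→a | 10→d | 0010→b | 0010→b
Decoded message: dfadbb

dfadbb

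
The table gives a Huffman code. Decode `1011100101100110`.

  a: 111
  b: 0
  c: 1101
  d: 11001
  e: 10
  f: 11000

Read left to right; each codeword is recognised as soon as it completes (prefix code):
  10→e | 111→a | 0→b | 0→b | 10→e | 11001→d | 10→e
Decoded message: eabbede

eabbede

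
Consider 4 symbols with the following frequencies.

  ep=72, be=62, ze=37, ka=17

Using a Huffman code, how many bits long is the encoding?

358

Build the Huffman tree bottom-up:
ka(17) + ze(37) → 54
54 + be(62) → 116
ep(72) + 116 → 188
The encoded length is the sum of every internal node's weight: 54 + 116 + 188 = 358 bits.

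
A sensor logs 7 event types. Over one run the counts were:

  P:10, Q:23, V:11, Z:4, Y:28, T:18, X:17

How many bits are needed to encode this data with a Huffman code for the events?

296

Build the Huffman tree bottom-up:
combine Z(4), P(10) → 14
combine V(11), 14 → 25
combine X(17), T(18) → 35
combine Q(23), 25 → 48
combine Y(28), 35 → 63
combine 48, 63 → 111
Each symbol's bit-cost is frequency × depth; summing gives 296 bits (equivalently 14 + 25 + 35 + 48 + 63 + 111).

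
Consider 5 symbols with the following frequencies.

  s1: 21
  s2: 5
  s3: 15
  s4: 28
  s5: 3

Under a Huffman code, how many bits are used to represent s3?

3

Huffman merges, smallest pair first:
merge s5(3) and s2(5): 8
merge 8 and s3(15): 23
merge s1(21) and 23: 44
merge s4(28) and 44: 72
s3's leaf is at depth 3, giving a 3-bit codeword.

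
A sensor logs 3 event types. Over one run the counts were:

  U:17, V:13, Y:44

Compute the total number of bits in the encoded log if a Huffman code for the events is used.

Merge the two smallest weights repeatedly:
V(13) + U(17) → 30
30 + Y(44) → 74
Total encoded bits = sum of merged weights = 30 + 74 = 104.

104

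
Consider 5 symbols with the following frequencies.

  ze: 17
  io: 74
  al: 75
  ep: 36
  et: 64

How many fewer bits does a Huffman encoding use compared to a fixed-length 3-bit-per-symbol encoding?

Fixed-length: 3 bits × 266 symbols = 798 bits.
Huffman merges:
combine ze(17), ep(36) → 53
combine 53, et(64) → 117
combine io(74), al(75) → 149
combine 117, 149 → 266
Huffman total = 53 + 117 + 149 + 266 = 585 bits.
Saving = 798 − 585 = 213 bits.

213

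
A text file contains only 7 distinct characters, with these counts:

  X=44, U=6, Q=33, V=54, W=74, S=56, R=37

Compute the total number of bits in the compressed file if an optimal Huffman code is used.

Build the Huffman tree bottom-up:
combine U(6), Q(33) → 39
combine R(37), 39 → 76
combine X(44), V(54) → 98
combine S(56), W(74) → 130
combine 76, 98 → 174
combine 130, 174 → 304
Each symbol's bit-cost is frequency × depth; summing gives 821 bits (equivalently 39 + 76 + 98 + 130 + 174 + 304).

821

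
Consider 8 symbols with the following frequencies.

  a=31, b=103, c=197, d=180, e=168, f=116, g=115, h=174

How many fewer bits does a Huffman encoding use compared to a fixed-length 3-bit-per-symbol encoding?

63

Fixed-length: 3 bits × 1084 symbols = 3252 bits.
Huffman merges:
combine a(31), b(103) → 134
combine g(115), f(116) → 231
combine 134, e(168) → 302
combine h(174), d(180) → 354
combine c(197), 231 → 428
combine 302, 354 → 656
combine 428, 656 → 1084
Huffman total = 134 + 231 + 302 + 354 + 428 + 656 + 1084 = 3189 bits.
Saving = 3252 − 3189 = 63 bits.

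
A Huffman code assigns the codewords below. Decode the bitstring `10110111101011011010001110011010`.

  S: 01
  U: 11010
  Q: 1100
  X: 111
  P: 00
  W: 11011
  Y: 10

YWUWSPSQU

Read left to right; each codeword is recognised as soon as it completes (prefix code):
  10→Y | 11011→W | 11010→U | 11011→W | 01→S | 00→P | 01→S | 1100→Q | 11010→U
Decoded message: YWUWSPSQU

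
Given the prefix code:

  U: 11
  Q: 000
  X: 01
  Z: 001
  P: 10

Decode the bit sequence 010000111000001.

XQXUQZ

Read left to right; each codeword is recognised as soon as it completes (prefix code):
  01→X | 000→Q | 01→X | 11→U | 000→Q | 001→Z
Decoded message: XQXUQZ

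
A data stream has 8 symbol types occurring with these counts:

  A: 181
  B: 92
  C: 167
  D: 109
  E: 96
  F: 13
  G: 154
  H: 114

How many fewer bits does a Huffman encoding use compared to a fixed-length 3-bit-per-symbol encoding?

76

Fixed-length: 3 bits × 926 symbols = 2778 bits.
Huffman merges:
F(13) + B(92) → 105
E(96) + 105 → 201
D(109) + H(114) → 223
G(154) + C(167) → 321
A(181) + 201 → 382
223 + 321 → 544
382 + 544 → 926
Huffman total = 105 + 201 + 223 + 321 + 382 + 544 + 926 = 2702 bits.
Saving = 2778 − 2702 = 76 bits.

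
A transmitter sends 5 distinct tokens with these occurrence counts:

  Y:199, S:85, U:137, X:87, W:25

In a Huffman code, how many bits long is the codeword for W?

4

Build the tree from the bottom:
W(25) + S(85) → 110
X(87) + 110 → 197
U(137) + 197 → 334
Y(199) + 334 → 533
The subtree containing W is merged 4 times, so code length = 4.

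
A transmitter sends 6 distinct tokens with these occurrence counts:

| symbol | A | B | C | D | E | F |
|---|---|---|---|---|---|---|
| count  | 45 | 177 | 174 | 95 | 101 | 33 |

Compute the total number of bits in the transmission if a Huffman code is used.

Greedily combine the two least-frequent nodes:
F(33) + A(45) → 78
78 + D(95) → 173
E(101) + 173 → 274
C(174) + B(177) → 351
274 + 351 → 625
Total encoded bits = sum of merged weights = 78 + 173 + 274 + 351 + 625 = 1501.

1501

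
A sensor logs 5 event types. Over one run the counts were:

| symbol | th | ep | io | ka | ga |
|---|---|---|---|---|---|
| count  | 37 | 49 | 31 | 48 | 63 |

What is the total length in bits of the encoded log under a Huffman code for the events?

524

Merge the two smallest weights repeatedly:
merge io(31) and th(37): 68
merge ka(48) and ep(49): 97
merge ga(63) and 68: 131
merge 97 and 131: 228
Each symbol's bit-cost is frequency × depth; summing gives 524 bits (equivalently 68 + 97 + 131 + 228).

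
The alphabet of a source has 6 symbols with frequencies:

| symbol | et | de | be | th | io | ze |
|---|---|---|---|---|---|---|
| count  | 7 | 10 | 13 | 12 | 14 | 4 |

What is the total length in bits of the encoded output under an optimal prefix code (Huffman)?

152

Merge the two smallest weights repeatedly:
combine ze(4), et(7) → 11
combine de(10), 11 → 21
combine th(12), be(13) → 25
combine io(14), 21 → 35
combine 25, 35 → 60
Total encoded bits = sum of merged weights = 11 + 21 + 25 + 35 + 60 = 152.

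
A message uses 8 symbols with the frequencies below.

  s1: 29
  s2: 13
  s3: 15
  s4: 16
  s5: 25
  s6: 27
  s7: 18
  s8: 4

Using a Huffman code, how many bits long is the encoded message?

Merge the two smallest weights repeatedly:
combine s8(4), s2(13) → 17
combine s3(15), s4(16) → 31
combine 17, s7(18) → 35
combine s5(25), s6(27) → 52
combine s1(29), 31 → 60
combine 35, 52 → 87
combine 60, 87 → 147
Each symbol's bit-cost is frequency × depth; summing gives 429 bits (equivalently 17 + 31 + 35 + 52 + 60 + 87 + 147).

429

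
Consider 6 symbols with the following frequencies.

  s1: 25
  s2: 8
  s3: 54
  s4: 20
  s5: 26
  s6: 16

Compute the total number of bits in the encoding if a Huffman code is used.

Greedily combine the two least-frequent nodes:
merge s2(8) and s6(16): 24
merge s4(20) and 24: 44
merge s1(25) and s5(26): 51
merge 44 and 51: 95
merge s3(54) and 95: 149
Total encoded bits = sum of merged weights = 24 + 44 + 51 + 95 + 149 = 363.

363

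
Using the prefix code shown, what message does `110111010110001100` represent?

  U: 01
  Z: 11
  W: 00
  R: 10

Read left to right; each codeword is recognised as soon as it completes (prefix code):
  11→Z | 01→U | 11→Z | 01→U | 01→U | 10→R | 00→W | 11→Z | 00→W
Decoded message: ZUZUURWZW

ZUZUURWZW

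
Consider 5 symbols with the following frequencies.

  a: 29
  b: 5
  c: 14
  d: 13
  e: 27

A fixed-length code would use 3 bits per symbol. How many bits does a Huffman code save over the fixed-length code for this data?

70

Fixed-length: 3 bits × 88 symbols = 264 bits.
Huffman merges:
combine b(5), d(13) → 18
combine c(14), 18 → 32
combine e(27), a(29) → 56
combine 32, 56 → 88
Huffman total = 18 + 32 + 56 + 88 = 194 bits.
Saving = 264 − 194 = 70 bits.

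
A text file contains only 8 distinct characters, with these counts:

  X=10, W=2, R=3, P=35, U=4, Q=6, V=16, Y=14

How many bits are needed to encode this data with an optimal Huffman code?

Build the Huffman tree bottom-up:
combine W(2), R(3) → 5
combine U(4), 5 → 9
combine Q(6), 9 → 15
combine X(10), Y(14) → 24
combine 15, V(16) → 31
combine 24, 31 → 55
combine P(35), 55 → 90
Each symbol's bit-cost is frequency × depth; summing gives 229 bits (equivalently 5 + 9 + 15 + 24 + 31 + 55 + 90).

229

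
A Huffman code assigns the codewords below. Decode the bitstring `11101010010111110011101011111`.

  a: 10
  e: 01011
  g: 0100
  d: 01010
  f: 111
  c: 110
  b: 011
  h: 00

Read left to right; each codeword is recognised as soon as it completes (prefix code):
  111→f | 01010→d | 01011→e | 111→f | 00→h | 111→f | 01011→e | 111→f
Decoded message: fdefhfef

fdefhfef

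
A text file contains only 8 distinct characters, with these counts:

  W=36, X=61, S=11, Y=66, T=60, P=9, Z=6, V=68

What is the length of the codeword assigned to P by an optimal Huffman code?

Repeatedly merge the two smallest:
Z(6) + P(9) → 15
S(11) + 15 → 26
26 + W(36) → 62
T(60) + X(61) → 121
62 + Y(66) → 128
V(68) + 121 → 189
128 + 189 → 317
P's leaf is at depth 5, giving a 5-bit codeword.

5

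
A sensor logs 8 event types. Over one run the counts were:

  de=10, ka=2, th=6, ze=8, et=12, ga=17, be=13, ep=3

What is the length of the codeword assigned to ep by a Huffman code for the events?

5

Huffman merges, smallest pair first:
ka(2) + ep(3) → 5
5 + th(6) → 11
ze(8) + de(10) → 18
11 + et(12) → 23
be(13) + ga(17) → 30
18 + 23 → 41
30 + 41 → 71
ep sits 5 levels below the root, so its codeword is 5 bits.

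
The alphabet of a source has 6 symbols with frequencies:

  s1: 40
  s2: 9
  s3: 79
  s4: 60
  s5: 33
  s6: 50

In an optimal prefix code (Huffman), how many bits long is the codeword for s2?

4

Huffman merges, smallest pair first:
s2(9) + s5(33) → 42
s1(40) + 42 → 82
s6(50) + s4(60) → 110
s3(79) + 82 → 161
110 + 161 → 271
s2 sits 4 levels below the root, so its codeword is 4 bits.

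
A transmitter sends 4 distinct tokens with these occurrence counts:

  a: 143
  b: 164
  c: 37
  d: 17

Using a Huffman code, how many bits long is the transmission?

Merge the two smallest weights repeatedly:
merge d(17) and c(37): 54
merge 54 and a(143): 197
merge b(164) and 197: 361
Each symbol's bit-cost is frequency × depth; summing gives 612 bits (equivalently 54 + 197 + 361).

612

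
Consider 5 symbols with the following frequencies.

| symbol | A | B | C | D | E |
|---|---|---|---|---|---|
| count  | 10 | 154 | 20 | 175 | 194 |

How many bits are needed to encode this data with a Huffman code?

1126

Merge the two smallest weights repeatedly:
A(10) + C(20) → 30
30 + B(154) → 184
D(175) + 184 → 359
E(194) + 359 → 553
Total encoded bits = sum of merged weights = 30 + 184 + 359 + 553 = 1126.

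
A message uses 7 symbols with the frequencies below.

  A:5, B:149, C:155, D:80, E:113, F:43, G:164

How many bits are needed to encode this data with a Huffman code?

Build the Huffman tree bottom-up:
A(5) + F(43) → 48
48 + D(80) → 128
E(113) + 128 → 241
B(149) + C(155) → 304
G(164) + 241 → 405
304 + 405 → 709
Each symbol's bit-cost is frequency × depth; summing gives 1835 bits (equivalently 48 + 128 + 241 + 304 + 405 + 709).

1835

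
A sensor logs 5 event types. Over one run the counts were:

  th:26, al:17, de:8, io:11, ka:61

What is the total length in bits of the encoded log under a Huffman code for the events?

Greedily combine the two least-frequent nodes:
merge de(8) and io(11): 19
merge al(17) and 19: 36
merge th(26) and 36: 62
merge ka(61) and 62: 123
Each symbol's bit-cost is frequency × depth; summing gives 240 bits (equivalently 19 + 36 + 62 + 123).

240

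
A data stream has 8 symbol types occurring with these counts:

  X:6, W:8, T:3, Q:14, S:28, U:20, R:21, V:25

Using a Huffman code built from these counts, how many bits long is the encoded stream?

348

Build the Huffman tree bottom-up:
T(3) + X(6) → 9
W(8) + 9 → 17
Q(14) + 17 → 31
U(20) + R(21) → 41
V(25) + S(28) → 53
31 + 41 → 72
53 + 72 → 125
Each symbol's bit-cost is frequency × depth; summing gives 348 bits (equivalently 9 + 17 + 31 + 41 + 53 + 72 + 125).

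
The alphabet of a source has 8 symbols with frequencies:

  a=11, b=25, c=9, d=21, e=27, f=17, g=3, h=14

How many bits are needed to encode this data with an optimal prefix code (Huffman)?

Greedily combine the two least-frequent nodes:
combine g(3), c(9) → 12
combine a(11), 12 → 23
combine h(14), f(17) → 31
combine d(21), 23 → 44
combine b(25), e(27) → 52
combine 31, 44 → 75
combine 52, 75 → 127
Total encoded bits = sum of merged weights = 12 + 23 + 31 + 44 + 52 + 75 + 127 = 364.

364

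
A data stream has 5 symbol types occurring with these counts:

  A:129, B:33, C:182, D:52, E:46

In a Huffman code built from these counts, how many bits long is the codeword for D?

3

Build the tree from the bottom:
B(33) + E(46) → 79
D(52) + 79 → 131
A(129) + 131 → 260
C(182) + 260 → 442
The subtree containing D is merged 3 times, so code length = 3.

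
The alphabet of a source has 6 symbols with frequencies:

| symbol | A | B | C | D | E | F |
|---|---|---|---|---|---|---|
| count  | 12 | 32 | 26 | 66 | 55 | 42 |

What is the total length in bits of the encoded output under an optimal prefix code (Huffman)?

574

Greedily combine the two least-frequent nodes:
merge A(12) and C(26): 38
merge B(32) and 38: 70
merge F(42) and E(55): 97
merge D(66) and 70: 136
merge 97 and 136: 233
The encoded length is the sum of every internal node's weight: 38 + 70 + 97 + 136 + 233 = 574 bits.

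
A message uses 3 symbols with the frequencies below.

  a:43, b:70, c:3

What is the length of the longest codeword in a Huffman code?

2

Merge the two lowest-weight nodes at each step:
c(3) + a(43) → 46
46 + b(70) → 116
Maximum depth reached is 2.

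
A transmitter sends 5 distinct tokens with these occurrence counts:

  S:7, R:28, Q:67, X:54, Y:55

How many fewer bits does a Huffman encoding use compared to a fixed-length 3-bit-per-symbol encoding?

176

Fixed-length: 3 bits × 211 symbols = 633 bits.
Huffman merges:
merge S(7) and R(28): 35
merge 35 and X(54): 89
merge Y(55) and Q(67): 122
merge 89 and 122: 211
Huffman total = 35 + 89 + 122 + 211 = 457 bits.
Saving = 633 − 457 = 176 bits.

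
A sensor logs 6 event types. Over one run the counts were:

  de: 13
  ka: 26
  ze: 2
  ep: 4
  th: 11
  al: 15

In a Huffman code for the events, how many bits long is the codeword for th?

3

Repeatedly merge the two smallest:
combine ze(2), ep(4) → 6
combine 6, th(11) → 17
combine de(13), al(15) → 28
combine 17, ka(26) → 43
combine 28, 43 → 71
The subtree containing th is merged 3 times, so code length = 3.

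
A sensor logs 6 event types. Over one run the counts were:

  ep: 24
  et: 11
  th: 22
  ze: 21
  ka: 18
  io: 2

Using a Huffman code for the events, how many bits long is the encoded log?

Merge the two smallest weights repeatedly:
combine io(2), et(11) → 13
combine 13, ka(18) → 31
combine ze(21), th(22) → 43
combine ep(24), 31 → 55
combine 43, 55 → 98
The encoded length is the sum of every internal node's weight: 13 + 31 + 43 + 55 + 98 = 240 bits.

240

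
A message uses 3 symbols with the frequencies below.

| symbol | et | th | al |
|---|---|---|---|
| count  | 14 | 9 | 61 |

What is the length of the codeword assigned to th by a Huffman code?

2

Huffman merges, smallest pair first:
th(9) + et(14) → 23
23 + al(61) → 84
The subtree containing th is merged 2 times, so code length = 2.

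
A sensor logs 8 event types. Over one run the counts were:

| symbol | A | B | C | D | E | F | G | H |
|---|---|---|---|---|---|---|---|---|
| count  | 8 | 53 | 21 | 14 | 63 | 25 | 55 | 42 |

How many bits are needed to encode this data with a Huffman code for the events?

790

Merge the two smallest weights repeatedly:
merge A(8) and D(14): 22
merge C(21) and 22: 43
merge F(25) and H(42): 67
merge 43 and B(53): 96
merge G(55) and E(63): 118
merge 67 and 96: 163
merge 118 and 163: 281
The encoded length is the sum of every internal node's weight: 22 + 43 + 67 + 96 + 118 + 163 + 281 = 790 bits.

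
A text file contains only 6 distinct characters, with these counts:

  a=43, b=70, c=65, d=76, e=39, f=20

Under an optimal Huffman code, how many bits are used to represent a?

Huffman merges, smallest pair first:
f(20) + e(39) → 59
a(43) + 59 → 102
c(65) + b(70) → 135
d(76) + 102 → 178
135 + 178 → 313
The subtree containing a is merged 3 times, so code length = 3.

3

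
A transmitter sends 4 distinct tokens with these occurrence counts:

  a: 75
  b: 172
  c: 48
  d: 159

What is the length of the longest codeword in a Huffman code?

3

Merge the two lowest-weight nodes at each step:
combine c(48), a(75) → 123
combine 123, d(159) → 282
combine b(172), 282 → 454
The rarest symbols sit at the bottom; the longest codeword is 3 bits.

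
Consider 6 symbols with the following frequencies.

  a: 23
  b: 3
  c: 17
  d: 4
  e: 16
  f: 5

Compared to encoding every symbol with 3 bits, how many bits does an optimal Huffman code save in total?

49

Fixed-length: 3 bits × 68 symbols = 204 bits.
Huffman merges:
combine b(3), d(4) → 7
combine f(5), 7 → 12
combine 12, e(16) → 28
combine c(17), a(23) → 40
combine 28, 40 → 68
Huffman total = 7 + 12 + 28 + 40 + 68 = 155 bits.
Saving = 204 − 155 = 49 bits.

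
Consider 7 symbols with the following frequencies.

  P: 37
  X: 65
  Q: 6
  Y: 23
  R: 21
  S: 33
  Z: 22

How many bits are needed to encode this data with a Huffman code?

546

Merge the two smallest weights repeatedly:
Q(6) + R(21) → 27
Z(22) + Y(23) → 45
27 + S(33) → 60
P(37) + 45 → 82
60 + X(65) → 125
82 + 125 → 207
The encoded length is the sum of every internal node's weight: 27 + 45 + 60 + 82 + 125 + 207 = 546 bits.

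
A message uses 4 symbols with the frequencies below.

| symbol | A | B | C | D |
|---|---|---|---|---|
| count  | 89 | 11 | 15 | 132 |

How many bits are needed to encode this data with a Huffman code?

388

Greedily combine the two least-frequent nodes:
combine B(11), C(15) → 26
combine 26, A(89) → 115
combine 115, D(132) → 247
The encoded length is the sum of every internal node's weight: 26 + 115 + 247 = 388 bits.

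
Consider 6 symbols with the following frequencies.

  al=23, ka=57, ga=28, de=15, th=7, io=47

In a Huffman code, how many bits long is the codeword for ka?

Build the tree from the bottom:
th(7) + de(15) → 22
22 + al(23) → 45
ga(28) + 45 → 73
io(47) + ka(57) → 104
73 + 104 → 177
ka sits 2 levels below the root, so its codeword is 2 bits.

2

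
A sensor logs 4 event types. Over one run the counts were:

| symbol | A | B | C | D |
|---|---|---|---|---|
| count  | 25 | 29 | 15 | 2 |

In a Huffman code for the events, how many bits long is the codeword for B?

Repeatedly merge the two smallest:
combine D(2), C(15) → 17
combine 17, A(25) → 42
combine B(29), 42 → 71
B is merged only at the final step, so code length = 1.

1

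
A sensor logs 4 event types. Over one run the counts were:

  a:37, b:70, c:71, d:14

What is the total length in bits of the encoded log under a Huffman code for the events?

Build the Huffman tree bottom-up:
d(14) + a(37) → 51
51 + b(70) → 121
c(71) + 121 → 192
Total encoded bits = sum of merged weights = 51 + 121 + 192 = 364.

364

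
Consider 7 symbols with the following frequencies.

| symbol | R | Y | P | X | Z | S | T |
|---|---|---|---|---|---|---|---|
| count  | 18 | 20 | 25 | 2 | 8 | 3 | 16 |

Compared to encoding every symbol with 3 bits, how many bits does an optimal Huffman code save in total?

Fixed-length: 3 bits × 92 symbols = 276 bits.
Huffman merges:
X(2) + S(3) → 5
5 + Z(8) → 13
13 + T(16) → 29
R(18) + Y(20) → 38
P(25) + 29 → 54
38 + 54 → 92
Huffman total = 5 + 13 + 29 + 38 + 54 + 92 = 231 bits.
Saving = 276 − 231 = 45 bits.

45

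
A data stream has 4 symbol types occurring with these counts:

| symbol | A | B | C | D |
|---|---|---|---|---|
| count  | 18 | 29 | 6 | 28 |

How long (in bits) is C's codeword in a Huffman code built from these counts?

Build the tree from the bottom:
combine C(6), A(18) → 24
combine 24, D(28) → 52
combine B(29), 52 → 81
C's leaf is at depth 3, giving a 3-bit codeword.

3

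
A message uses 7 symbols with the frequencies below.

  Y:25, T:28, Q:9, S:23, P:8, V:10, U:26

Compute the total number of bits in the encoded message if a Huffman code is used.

Build the Huffman tree bottom-up:
merge P(8) and Q(9): 17
merge V(10) and 17: 27
merge S(23) and Y(25): 48
merge U(26) and 27: 53
merge T(28) and 48: 76
merge 53 and 76: 129
Total encoded bits = sum of merged weights = 17 + 27 + 48 + 53 + 76 + 129 = 350.

350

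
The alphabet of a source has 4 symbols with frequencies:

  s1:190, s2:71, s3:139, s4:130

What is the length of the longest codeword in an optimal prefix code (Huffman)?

Merge the two lowest-weight nodes at each step:
s2(71) + s4(130) → 201
s3(139) + s1(190) → 329
201 + 329 → 530
Maximum depth reached is 2.

2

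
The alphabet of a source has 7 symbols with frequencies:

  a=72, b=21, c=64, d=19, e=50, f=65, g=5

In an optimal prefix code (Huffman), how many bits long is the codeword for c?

Huffman merges, smallest pair first:
merge g(5) and d(19): 24
merge b(21) and 24: 45
merge 45 and e(50): 95
merge c(64) and f(65): 129
merge a(72) and 95: 167
merge 129 and 167: 296
The subtree containing c is merged 2 times, so code length = 2.

2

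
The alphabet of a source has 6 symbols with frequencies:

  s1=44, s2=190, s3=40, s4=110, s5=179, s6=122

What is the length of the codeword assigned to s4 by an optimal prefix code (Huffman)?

3

Huffman merges, smallest pair first:
combine s3(40), s1(44) → 84
combine 84, s4(110) → 194
combine s6(122), s5(179) → 301
combine s2(190), 194 → 384
combine 301, 384 → 685
s4 sits 3 levels below the root, so its codeword is 3 bits.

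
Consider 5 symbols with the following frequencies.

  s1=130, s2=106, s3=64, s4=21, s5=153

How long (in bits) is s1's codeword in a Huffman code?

Build the tree from the bottom:
s4(21) + s3(64) → 85
85 + s2(106) → 191
s1(130) + s5(153) → 283
191 + 283 → 474
s1's leaf is at depth 2, giving a 2-bit codeword.

2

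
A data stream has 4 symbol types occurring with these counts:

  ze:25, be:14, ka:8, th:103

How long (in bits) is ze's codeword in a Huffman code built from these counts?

2

Repeatedly merge the two smallest:
combine ka(8), be(14) → 22
combine 22, ze(25) → 47
combine 47, th(103) → 150
ze sits 2 levels below the root, so its codeword is 2 bits.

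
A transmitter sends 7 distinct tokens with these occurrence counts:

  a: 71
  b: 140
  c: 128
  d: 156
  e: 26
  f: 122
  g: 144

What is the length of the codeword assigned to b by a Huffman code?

3

Repeatedly merge the two smallest:
e(26) + a(71) → 97
97 + f(122) → 219
c(128) + b(140) → 268
g(144) + d(156) → 300
219 + 268 → 487
300 + 487 → 787
The subtree containing b is merged 3 times, so code length = 3.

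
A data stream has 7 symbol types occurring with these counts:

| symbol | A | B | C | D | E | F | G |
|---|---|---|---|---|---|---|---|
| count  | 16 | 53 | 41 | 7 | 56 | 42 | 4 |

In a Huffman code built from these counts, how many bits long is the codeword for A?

Build the tree from the bottom:
combine G(4), D(7) → 11
combine 11, A(16) → 27
combine 27, C(41) → 68
combine F(42), B(53) → 95
combine E(56), 68 → 124
combine 95, 124 → 219
The subtree containing A is merged 4 times, so code length = 4.

4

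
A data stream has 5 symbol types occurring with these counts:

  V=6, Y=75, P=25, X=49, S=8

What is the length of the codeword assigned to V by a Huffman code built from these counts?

4

Build the tree from the bottom:
combine V(6), S(8) → 14
combine 14, P(25) → 39
combine 39, X(49) → 88
combine Y(75), 88 → 163
V sits 4 levels below the root, so its codeword is 4 bits.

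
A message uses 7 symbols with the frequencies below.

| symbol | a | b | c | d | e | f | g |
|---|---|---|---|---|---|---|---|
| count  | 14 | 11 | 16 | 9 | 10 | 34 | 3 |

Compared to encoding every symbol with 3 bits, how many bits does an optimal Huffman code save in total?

Fixed-length: 3 bits × 97 symbols = 291 bits.
Huffman merges:
combine g(3), d(9) → 12
combine e(10), b(11) → 21
combine 12, a(14) → 26
combine c(16), 21 → 37
combine 26, f(34) → 60
combine 37, 60 → 97
Huffman total = 12 + 21 + 26 + 37 + 60 + 97 = 253 bits.
Saving = 291 − 253 = 38 bits.

38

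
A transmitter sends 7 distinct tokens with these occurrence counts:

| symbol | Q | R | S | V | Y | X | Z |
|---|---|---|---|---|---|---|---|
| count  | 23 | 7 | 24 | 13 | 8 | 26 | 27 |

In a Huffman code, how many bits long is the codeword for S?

3

Build the tree from the bottom:
combine R(7), Y(8) → 15
combine V(13), 15 → 28
combine Q(23), S(24) → 47
combine X(26), Z(27) → 53
combine 28, 47 → 75
combine 53, 75 → 128
S's leaf is at depth 3, giving a 3-bit codeword.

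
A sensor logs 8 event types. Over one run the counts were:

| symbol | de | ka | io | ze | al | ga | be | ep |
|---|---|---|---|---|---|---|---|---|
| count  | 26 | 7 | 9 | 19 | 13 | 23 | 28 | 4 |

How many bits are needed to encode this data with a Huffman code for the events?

Merge the two smallest weights repeatedly:
merge ep(4) and ka(7): 11
merge io(9) and 11: 20
merge al(13) and ze(19): 32
merge 20 and ga(23): 43
merge de(26) and be(28): 54
merge 32 and 43: 75
merge 54 and 75: 129
Total encoded bits = sum of merged weights = 11 + 20 + 32 + 43 + 54 + 75 + 129 = 364.

364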